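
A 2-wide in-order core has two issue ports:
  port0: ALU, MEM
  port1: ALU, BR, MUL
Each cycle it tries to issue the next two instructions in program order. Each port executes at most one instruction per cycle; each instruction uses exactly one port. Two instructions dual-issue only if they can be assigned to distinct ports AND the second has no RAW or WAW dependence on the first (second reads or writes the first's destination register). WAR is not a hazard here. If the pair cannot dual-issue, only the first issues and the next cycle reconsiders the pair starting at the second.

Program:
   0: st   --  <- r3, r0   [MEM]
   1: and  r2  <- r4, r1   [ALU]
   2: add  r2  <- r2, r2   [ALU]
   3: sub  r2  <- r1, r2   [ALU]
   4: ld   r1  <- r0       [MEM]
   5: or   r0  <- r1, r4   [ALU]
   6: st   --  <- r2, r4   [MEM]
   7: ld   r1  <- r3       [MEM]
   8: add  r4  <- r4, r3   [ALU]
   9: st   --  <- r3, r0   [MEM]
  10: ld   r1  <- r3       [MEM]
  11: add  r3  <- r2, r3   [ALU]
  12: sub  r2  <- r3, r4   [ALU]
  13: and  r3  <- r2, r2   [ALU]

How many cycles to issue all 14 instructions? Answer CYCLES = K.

CYCLES = 9

0. st.MEM+and.ALU @i0,i1  | 2-wide
1. add.ALU @i2  | RAW+WAW r2
2. sub.ALU+ld.MEM @i3,i4  | 2-wide
3. or.ALU+st.MEM @i5,i6  | 2-wide
4. ld.MEM+add.ALU @i7,i8  | 2-wide
5. st.MEM @i9  | no-port MEM/MEM
6. ld.MEM+add.ALU @i10,i11  | 2-wide
7. sub.ALU @i12  | RAW r2
8. and.ALU @i13  | tail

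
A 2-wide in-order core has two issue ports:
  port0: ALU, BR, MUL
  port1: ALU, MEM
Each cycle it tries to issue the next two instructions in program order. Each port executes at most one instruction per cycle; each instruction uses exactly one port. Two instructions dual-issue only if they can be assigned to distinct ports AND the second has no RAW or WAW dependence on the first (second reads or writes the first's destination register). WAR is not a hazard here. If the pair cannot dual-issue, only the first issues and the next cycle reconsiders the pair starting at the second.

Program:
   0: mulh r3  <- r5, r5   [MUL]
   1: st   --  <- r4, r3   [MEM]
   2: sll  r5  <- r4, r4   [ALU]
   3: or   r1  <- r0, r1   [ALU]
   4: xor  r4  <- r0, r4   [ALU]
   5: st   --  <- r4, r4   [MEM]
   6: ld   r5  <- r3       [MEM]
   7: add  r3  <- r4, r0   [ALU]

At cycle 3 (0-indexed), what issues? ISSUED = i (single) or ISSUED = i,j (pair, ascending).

ISSUED = 5

[0] i0  mulh  -- RAW r3
[1] i1+i2  st+sll  -- pair
[2] i3+i4  or+xor  -- pair
[3] i5  st  -- no-port MEM/MEM
[4] i6+i7  ld+add  -- pair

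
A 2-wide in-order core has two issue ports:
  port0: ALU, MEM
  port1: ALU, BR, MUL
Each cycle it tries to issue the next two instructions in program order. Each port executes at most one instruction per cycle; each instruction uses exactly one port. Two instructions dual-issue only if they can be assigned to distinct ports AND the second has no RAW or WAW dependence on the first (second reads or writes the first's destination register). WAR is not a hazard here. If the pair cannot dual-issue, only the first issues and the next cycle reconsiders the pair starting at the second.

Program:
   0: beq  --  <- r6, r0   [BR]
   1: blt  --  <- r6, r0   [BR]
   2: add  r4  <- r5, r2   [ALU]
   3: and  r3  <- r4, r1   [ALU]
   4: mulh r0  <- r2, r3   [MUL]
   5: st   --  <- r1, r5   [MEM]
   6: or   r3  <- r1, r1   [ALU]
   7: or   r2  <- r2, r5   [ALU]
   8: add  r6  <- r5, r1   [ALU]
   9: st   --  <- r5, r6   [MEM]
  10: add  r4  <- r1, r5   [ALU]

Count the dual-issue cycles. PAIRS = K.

[0] i0  beq  -- no-port BR/BR
[1] i1/i2  blt+add  -- pair
[2] i3  and  -- RAW r3
[3] i4/i5  mulh+st  -- pair
[4] i6/i7  or+or  -- pair
[5] i8  add  -- RAW r6
[6] i9/i10  st+add  -- pair

PAIRS = 4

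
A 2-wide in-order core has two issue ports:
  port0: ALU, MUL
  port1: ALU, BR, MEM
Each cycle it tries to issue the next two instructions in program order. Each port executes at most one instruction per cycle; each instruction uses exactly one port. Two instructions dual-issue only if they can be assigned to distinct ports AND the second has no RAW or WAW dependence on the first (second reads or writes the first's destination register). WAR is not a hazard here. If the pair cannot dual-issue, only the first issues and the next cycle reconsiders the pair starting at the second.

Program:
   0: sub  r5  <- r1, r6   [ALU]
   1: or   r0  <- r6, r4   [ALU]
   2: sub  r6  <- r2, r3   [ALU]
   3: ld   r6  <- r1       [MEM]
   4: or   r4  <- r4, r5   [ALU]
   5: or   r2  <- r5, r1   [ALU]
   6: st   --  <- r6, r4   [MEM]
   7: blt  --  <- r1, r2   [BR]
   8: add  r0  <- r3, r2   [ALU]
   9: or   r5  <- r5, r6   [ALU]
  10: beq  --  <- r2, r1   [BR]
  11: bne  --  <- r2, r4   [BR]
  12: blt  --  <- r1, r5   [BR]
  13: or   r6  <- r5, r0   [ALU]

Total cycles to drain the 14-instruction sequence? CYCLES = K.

CYCLES = 8

  cy0 -> i0/i1 (sub.ALU;or.ALU) 2-wide
  cy1 -> i2 (sub.ALU) WAW r6
  cy2 -> i3/i4 (ld.MEM;or.ALU) 2-wide
  cy3 -> i5/i6 (or.ALU;st.MEM) 2-wide
  cy4 -> i7/i8 (blt.BR;add.ALU) 2-wide
  cy5 -> i9/i10 (or.ALU;beq.BR) 2-wide
  cy6 -> i11 (bne.BR) no-port BR/BR
  cy7 -> i12/i13 (blt.BR;or.ALU) 2-wide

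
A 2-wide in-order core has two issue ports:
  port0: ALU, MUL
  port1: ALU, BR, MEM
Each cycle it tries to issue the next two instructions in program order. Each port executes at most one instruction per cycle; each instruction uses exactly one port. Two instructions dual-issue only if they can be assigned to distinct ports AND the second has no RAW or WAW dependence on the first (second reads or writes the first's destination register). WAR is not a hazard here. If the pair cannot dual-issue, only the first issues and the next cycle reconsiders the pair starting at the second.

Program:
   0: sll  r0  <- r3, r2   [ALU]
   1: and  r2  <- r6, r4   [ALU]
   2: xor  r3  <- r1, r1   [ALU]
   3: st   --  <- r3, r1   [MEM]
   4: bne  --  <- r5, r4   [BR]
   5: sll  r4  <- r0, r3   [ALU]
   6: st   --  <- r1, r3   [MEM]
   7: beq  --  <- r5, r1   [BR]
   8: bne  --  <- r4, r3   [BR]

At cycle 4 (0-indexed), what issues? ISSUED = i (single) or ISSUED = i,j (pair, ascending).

ISSUED = 6

c0: i0,i1 sll+and  2-wide
c1: i2 xor  RAW r3
c2: i3 st  no-port MEM/BR
c3: i4,i5 bne+sll  2-wide
c4: i6 st  no-port MEM/BR
c5: i7 beq  no-port BR/BR
c6: i8 bne  tail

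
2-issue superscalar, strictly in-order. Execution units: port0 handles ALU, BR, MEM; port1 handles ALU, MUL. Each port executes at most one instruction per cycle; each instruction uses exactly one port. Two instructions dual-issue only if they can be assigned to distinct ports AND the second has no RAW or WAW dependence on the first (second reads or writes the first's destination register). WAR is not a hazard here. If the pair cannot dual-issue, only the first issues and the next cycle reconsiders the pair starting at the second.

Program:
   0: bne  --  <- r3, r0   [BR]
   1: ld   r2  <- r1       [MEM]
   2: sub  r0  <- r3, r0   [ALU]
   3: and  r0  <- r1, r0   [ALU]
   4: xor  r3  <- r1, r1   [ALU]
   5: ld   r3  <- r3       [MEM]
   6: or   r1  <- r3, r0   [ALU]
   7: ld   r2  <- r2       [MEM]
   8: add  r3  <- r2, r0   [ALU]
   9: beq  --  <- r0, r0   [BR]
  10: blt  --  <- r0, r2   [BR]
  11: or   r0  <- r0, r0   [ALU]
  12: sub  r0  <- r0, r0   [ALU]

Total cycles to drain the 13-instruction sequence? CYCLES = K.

CYCLES = 8

[0] i0  bne  -- no-port BR/MEM
[1] i1/i2  ld+sub  -- dual
[2] i3/i4  and+xor  -- dual
[3] i5  ld  -- RAW r3
[4] i6/i7  or+ld  -- dual
[5] i8/i9  add+beq  -- dual
[6] i10/i11  blt+or  -- dual
[7] i12  sub  -- tail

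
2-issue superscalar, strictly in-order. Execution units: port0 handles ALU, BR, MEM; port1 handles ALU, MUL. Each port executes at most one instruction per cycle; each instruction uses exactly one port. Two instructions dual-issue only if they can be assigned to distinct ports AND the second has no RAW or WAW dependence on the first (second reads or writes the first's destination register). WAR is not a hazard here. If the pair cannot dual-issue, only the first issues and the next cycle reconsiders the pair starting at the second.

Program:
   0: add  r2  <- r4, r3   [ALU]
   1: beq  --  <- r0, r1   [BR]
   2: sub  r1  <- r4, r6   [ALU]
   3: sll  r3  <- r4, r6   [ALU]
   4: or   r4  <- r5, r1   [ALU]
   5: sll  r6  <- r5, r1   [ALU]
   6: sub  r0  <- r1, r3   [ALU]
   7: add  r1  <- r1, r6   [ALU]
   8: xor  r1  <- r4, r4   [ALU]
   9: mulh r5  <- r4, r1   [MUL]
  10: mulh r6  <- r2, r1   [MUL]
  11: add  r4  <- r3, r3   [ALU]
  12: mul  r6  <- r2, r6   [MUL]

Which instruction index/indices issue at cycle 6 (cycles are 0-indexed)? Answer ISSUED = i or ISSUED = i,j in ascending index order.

c0: i0/i1 add+beq  2-wide
c1: i2/i3 sub+sll  2-wide
c2: i4/i5 or+sll  2-wide
c3: i6/i7 sub+add  2-wide
c4: i8 xor  RAW r1
c5: i9 mulh  no-port MUL/MUL
c6: i10/i11 mulh+add  2-wide
c7: i12 mul  tail

ISSUED = 10,11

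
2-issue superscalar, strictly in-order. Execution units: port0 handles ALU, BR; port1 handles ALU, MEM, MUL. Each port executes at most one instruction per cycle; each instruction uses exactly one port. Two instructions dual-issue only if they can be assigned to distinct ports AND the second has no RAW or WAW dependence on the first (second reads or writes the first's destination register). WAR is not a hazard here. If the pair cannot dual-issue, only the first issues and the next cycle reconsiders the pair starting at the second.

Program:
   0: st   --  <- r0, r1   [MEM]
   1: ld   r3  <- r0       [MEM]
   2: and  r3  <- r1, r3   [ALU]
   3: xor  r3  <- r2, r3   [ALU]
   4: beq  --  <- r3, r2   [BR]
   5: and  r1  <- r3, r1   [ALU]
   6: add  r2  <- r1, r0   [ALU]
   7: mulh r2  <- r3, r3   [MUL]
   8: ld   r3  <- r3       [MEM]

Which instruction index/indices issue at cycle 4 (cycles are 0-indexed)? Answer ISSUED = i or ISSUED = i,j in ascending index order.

ISSUED = 4,5

c0: i0 st.MEM  no-port MEM/MEM
c1: i1 ld.MEM  RAW+WAW r3
c2: i2 and.ALU  RAW+WAW r3
c3: i3 xor.ALU  RAW r3
c4: i4/i5 beq.BR;and.ALU  pair
c5: i6 add.ALU  WAW r2
c6: i7 mulh.MUL  no-port MUL/MEM
c7: i8 ld.MEM  tail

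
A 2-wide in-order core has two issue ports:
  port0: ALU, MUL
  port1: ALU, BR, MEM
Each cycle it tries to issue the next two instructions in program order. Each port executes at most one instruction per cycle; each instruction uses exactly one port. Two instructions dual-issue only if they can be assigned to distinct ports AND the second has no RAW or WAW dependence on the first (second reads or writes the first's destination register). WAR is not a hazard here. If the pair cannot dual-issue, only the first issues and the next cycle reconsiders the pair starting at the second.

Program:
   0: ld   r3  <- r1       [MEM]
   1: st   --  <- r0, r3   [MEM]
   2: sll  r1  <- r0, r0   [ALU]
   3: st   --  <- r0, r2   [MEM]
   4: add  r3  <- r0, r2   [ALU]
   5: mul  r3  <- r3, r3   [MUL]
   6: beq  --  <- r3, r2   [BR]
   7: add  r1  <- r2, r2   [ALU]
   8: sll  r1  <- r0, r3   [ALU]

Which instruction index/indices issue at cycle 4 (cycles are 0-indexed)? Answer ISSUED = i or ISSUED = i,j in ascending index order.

ISSUED = 6,7

c0: i0 ld  no-port MEM/MEM
c1: i1,i2 st/sll  dual
c2: i3,i4 st/add  dual
c3: i5 mul  RAW r3
c4: i6,i7 beq/add  dual
c5: i8 sll  tail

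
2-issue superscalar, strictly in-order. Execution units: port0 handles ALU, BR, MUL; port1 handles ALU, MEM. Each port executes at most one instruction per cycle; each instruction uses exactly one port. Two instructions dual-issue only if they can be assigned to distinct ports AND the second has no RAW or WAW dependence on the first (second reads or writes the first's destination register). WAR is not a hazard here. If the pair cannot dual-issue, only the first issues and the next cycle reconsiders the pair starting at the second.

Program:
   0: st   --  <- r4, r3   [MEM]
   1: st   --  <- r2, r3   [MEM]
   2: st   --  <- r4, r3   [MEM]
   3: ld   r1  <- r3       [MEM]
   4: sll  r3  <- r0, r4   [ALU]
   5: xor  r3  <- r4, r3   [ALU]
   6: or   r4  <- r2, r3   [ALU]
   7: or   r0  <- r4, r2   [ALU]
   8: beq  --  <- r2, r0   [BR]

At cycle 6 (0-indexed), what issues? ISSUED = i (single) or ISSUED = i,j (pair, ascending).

ISSUED = 7

0. st @i0  | no-port MEM/MEM
1. st @i1  | no-port MEM/MEM
2. st @i2  | no-port MEM/MEM
3. ld+sll @i3&i4  | 2-wide
4. xor @i5  | RAW r3
5. or @i6  | RAW r4
6. or @i7  | RAW r0
7. beq @i8  | tail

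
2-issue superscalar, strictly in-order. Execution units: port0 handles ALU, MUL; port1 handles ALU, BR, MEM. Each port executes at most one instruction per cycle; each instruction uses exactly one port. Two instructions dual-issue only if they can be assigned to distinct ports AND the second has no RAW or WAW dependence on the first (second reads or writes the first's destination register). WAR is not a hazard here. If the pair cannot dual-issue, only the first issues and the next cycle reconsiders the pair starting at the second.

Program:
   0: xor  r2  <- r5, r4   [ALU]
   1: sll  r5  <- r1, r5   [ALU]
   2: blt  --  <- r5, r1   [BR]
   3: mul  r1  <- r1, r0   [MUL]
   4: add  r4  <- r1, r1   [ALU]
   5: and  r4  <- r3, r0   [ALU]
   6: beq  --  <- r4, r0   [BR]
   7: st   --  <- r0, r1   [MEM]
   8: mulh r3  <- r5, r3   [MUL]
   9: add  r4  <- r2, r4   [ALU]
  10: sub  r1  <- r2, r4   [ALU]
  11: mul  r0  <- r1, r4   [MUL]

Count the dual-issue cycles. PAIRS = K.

  cy0 -> i0,i1 (xor;sll) 2-wide
  cy1 -> i2,i3 (blt;mul) 2-wide
  cy2 -> i4 (add) WAW r4
  cy3 -> i5 (and) RAW r4
  cy4 -> i6 (beq) no-port BR/MEM
  cy5 -> i7,i8 (st;mulh) 2-wide
  cy6 -> i9 (add) RAW r4
  cy7 -> i10 (sub) RAW r1
  cy8 -> i11 (mul) tail

PAIRS = 3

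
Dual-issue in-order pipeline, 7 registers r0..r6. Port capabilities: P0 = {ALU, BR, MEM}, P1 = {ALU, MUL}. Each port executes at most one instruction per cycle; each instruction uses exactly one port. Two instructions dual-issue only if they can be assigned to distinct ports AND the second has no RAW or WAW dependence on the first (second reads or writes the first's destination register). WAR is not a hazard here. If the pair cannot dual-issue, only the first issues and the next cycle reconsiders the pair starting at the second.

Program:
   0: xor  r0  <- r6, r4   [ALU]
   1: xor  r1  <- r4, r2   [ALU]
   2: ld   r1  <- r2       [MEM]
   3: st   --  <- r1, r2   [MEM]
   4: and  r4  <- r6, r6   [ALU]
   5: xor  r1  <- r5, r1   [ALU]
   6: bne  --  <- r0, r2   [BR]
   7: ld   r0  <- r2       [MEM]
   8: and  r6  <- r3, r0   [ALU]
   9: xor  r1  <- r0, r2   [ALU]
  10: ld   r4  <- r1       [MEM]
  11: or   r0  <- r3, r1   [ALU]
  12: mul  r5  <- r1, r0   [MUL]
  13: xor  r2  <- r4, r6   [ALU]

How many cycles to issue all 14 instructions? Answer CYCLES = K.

t=0 i0/i1:xor/xor ; dual
t=1 i2:ld ; no-port MEM/MEM
t=2 i3/i4:st/and ; dual
t=3 i5/i6:xor/bne ; dual
t=4 i7:ld ; RAW r0
t=5 i8/i9:and/xor ; dual
t=6 i10/i11:ld/or ; dual
t=7 i12/i13:mul/xor ; dual

CYCLES = 8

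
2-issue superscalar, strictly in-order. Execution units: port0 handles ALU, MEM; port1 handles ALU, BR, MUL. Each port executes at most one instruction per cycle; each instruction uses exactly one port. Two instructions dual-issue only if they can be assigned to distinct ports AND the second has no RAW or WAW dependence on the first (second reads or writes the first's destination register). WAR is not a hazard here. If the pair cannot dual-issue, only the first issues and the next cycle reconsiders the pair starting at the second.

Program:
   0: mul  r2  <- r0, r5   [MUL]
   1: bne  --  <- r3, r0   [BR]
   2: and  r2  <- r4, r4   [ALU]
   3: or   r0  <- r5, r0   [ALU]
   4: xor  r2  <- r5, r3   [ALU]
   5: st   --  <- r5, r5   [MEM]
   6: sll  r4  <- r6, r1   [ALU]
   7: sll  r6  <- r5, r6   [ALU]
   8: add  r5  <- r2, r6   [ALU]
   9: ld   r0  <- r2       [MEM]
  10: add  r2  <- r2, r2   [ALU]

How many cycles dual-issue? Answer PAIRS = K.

t=0 i0:mul.MUL ; no-port MUL/BR
t=1 i1/i2:bne.BR/and.ALU ; 2-wide
t=2 i3/i4:or.ALU/xor.ALU ; 2-wide
t=3 i5/i6:st.MEM/sll.ALU ; 2-wide
t=4 i7:sll.ALU ; RAW r6
t=5 i8/i9:add.ALU/ld.MEM ; 2-wide
t=6 i10:add.ALU ; tail

PAIRS = 4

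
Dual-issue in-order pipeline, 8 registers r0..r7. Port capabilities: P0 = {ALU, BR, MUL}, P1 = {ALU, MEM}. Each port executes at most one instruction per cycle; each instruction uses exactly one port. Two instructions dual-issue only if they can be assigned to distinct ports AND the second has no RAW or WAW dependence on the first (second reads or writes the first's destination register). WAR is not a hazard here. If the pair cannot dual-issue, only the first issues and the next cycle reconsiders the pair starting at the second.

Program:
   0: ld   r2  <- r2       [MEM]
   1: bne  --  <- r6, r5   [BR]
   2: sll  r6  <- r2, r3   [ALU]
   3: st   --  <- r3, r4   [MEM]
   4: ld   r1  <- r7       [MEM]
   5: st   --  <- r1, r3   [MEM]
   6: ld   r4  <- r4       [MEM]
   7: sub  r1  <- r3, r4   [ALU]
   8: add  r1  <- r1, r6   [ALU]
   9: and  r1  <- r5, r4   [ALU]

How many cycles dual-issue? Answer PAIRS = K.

[0] i0,i1  ld/bne  -- dual
[1] i2,i3  sll/st  -- dual
[2] i4  ld  -- no-port MEM/MEM
[3] i5  st  -- no-port MEM/MEM
[4] i6  ld  -- RAW r4
[5] i7  sub  -- RAW+WAW r1
[6] i8  add  -- WAW r1
[7] i9  and  -- tail

PAIRS = 2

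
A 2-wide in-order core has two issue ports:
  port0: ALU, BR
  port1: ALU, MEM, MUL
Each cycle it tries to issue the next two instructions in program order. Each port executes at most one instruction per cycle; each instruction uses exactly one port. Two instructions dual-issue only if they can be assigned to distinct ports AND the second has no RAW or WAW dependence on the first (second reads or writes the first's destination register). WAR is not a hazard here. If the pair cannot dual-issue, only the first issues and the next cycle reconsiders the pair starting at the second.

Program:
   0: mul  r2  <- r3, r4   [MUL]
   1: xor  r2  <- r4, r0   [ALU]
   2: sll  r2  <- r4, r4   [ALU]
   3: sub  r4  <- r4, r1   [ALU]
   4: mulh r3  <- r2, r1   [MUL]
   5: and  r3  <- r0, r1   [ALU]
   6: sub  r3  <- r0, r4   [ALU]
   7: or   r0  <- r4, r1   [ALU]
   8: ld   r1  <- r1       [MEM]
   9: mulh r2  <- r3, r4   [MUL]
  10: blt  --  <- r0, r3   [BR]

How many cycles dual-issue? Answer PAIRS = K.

[0] i0  mul.MUL  -- WAW r2
[1] i1  xor.ALU  -- WAW r2
[2] i2,i3  sll.ALU;sub.ALU  -- dual
[3] i4  mulh.MUL  -- WAW r3
[4] i5  and.ALU  -- WAW r3
[5] i6,i7  sub.ALU;or.ALU  -- dual
[6] i8  ld.MEM  -- no-port MEM/MUL
[7] i9,i10  mulh.MUL;blt.BR  -- dual

PAIRS = 3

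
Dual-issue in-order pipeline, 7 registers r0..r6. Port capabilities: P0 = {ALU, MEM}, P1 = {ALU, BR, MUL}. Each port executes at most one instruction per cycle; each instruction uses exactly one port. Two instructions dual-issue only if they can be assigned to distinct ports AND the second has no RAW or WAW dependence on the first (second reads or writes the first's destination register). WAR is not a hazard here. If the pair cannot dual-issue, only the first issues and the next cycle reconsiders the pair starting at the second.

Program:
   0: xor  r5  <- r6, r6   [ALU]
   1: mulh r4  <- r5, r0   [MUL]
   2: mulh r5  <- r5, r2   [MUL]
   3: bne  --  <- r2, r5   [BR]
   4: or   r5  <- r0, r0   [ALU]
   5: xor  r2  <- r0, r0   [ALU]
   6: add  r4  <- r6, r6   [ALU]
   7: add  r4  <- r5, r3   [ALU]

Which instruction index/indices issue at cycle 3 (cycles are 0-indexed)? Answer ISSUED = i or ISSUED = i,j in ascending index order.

c0: i0 xor  RAW r5
c1: i1 mulh  no-port MUL/MUL
c2: i2 mulh  no-port MUL/BR
c3: i3&i4 bne;or  dual
c4: i5&i6 xor;add  dual
c5: i7 add  tail

ISSUED = 3,4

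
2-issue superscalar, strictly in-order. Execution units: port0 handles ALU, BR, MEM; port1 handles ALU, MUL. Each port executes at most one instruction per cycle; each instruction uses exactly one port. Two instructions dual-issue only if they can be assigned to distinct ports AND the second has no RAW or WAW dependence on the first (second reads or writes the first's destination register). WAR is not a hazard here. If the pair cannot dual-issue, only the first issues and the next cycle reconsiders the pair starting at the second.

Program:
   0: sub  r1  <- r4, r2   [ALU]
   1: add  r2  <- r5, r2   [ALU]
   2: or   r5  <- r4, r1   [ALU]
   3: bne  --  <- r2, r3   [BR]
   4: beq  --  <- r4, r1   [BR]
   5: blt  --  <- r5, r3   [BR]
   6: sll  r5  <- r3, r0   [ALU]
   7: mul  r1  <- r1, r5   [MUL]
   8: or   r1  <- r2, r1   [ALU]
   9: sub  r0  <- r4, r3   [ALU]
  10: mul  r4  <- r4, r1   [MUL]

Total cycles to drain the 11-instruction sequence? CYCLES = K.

CYCLES = 7

c0: i0&i1 sub.ALU add.ALU  2-wide
c1: i2&i3 or.ALU bne.BR  2-wide
c2: i4 beq.BR  no-port BR/BR
c3: i5&i6 blt.BR sll.ALU  2-wide
c4: i7 mul.MUL  RAW+WAW r1
c5: i8&i9 or.ALU sub.ALU  2-wide
c6: i10 mul.MUL  tail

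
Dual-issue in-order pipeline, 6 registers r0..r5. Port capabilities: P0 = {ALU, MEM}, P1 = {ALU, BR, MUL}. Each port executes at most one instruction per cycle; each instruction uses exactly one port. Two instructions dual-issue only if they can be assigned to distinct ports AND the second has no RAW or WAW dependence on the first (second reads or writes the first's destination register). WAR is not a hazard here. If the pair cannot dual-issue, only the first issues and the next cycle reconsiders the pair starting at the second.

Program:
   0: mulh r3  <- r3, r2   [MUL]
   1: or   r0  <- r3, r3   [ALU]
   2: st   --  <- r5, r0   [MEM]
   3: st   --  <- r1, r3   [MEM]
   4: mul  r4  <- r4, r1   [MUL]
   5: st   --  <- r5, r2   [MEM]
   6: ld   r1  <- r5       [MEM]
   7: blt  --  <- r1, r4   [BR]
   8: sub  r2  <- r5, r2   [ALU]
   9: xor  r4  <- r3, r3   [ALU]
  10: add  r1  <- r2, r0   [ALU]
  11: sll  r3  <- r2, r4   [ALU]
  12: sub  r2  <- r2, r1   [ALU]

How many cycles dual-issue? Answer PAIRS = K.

PAIRS = 4

0. mulh @i0  | RAW r3
1. or @i1  | RAW r0
2. st @i2  | no-port MEM/MEM
3. st mul @i3&i4  | pair
4. st @i5  | no-port MEM/MEM
5. ld @i6  | RAW r1
6. blt sub @i7&i8  | pair
7. xor add @i9&i10  | pair
8. sll sub @i11&i12  | pair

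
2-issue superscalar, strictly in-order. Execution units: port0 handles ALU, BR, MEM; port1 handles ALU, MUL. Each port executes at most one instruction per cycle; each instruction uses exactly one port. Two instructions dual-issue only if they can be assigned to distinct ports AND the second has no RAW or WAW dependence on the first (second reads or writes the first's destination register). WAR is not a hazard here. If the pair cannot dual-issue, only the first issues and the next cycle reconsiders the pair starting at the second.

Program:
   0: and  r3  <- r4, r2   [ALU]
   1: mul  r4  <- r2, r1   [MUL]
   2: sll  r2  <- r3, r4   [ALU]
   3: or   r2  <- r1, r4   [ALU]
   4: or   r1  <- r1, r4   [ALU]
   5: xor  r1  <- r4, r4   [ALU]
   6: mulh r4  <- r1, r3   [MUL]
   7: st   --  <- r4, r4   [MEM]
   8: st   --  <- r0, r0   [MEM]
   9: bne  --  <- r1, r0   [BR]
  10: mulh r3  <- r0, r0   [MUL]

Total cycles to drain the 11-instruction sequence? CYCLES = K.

  cy0 -> i0&i1 (and mul) 2-wide
  cy1 -> i2 (sll) WAW r2
  cy2 -> i3&i4 (or or) 2-wide
  cy3 -> i5 (xor) RAW r1
  cy4 -> i6 (mulh) RAW r4
  cy5 -> i7 (st) no-port MEM/MEM
  cy6 -> i8 (st) no-port MEM/BR
  cy7 -> i9&i10 (bne mulh) 2-wide

CYCLES = 8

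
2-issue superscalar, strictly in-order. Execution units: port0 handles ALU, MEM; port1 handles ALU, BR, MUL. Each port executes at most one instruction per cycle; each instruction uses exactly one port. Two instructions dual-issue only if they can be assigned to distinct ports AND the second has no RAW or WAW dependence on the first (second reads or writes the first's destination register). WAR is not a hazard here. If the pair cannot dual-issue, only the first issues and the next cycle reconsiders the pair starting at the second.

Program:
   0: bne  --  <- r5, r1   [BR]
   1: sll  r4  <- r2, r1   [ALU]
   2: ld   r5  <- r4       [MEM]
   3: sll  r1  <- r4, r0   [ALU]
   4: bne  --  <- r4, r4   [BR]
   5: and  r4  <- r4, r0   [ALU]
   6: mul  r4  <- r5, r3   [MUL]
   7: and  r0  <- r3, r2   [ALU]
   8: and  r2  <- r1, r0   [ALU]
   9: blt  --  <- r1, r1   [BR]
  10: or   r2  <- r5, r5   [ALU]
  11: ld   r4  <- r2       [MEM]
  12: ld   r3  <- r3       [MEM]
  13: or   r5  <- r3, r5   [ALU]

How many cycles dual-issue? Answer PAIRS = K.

PAIRS = 5

[0] i0,i1  bne.BR+sll.ALU  -- pair
[1] i2,i3  ld.MEM+sll.ALU  -- pair
[2] i4,i5  bne.BR+and.ALU  -- pair
[3] i6,i7  mul.MUL+and.ALU  -- pair
[4] i8,i9  and.ALU+blt.BR  -- pair
[5] i10  or.ALU  -- RAW r2
[6] i11  ld.MEM  -- no-port MEM/MEM
[7] i12  ld.MEM  -- RAW r3
[8] i13  or.ALU  -- tail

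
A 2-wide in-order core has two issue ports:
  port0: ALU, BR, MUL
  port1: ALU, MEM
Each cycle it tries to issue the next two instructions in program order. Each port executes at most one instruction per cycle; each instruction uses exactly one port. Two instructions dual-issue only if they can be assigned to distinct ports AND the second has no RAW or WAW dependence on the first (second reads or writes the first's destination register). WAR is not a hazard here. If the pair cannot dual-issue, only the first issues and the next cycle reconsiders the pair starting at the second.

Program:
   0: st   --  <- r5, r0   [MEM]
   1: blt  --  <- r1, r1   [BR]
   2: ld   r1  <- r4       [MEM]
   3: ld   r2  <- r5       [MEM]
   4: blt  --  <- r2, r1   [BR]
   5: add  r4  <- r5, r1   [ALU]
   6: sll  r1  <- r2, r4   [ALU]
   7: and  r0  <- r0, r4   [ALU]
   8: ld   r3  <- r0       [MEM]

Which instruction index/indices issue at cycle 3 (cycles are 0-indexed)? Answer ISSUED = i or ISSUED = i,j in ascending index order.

ISSUED = 4,5

[0] i0&i1  st.MEM+blt.BR  -- 2-wide
[1] i2  ld.MEM  -- no-port MEM/MEM
[2] i3  ld.MEM  -- RAW r2
[3] i4&i5  blt.BR+add.ALU  -- 2-wide
[4] i6&i7  sll.ALU+and.ALU  -- 2-wide
[5] i8  ld.MEM  -- tail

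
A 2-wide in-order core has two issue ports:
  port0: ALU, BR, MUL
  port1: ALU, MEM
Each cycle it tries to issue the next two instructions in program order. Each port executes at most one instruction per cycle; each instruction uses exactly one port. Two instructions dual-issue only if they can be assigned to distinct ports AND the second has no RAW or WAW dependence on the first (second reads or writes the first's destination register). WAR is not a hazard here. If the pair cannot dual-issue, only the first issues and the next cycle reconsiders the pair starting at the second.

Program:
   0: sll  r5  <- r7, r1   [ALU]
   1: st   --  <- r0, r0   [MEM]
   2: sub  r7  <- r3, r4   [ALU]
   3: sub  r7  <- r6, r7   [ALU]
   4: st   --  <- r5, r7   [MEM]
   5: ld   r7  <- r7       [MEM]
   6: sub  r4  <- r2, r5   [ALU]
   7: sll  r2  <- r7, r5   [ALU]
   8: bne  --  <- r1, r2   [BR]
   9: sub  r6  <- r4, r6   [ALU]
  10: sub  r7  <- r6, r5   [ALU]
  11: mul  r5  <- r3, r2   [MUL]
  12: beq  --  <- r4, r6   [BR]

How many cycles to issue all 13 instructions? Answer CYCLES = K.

CYCLES = 9

0. sll.ALU+st.MEM @i0/i1  | 2-wide
1. sub.ALU @i2  | RAW+WAW r7
2. sub.ALU @i3  | RAW r7
3. st.MEM @i4  | no-port MEM/MEM
4. ld.MEM+sub.ALU @i5/i6  | 2-wide
5. sll.ALU @i7  | RAW r2
6. bne.BR+sub.ALU @i8/i9  | 2-wide
7. sub.ALU+mul.MUL @i10/i11  | 2-wide
8. beq.BR @i12  | tail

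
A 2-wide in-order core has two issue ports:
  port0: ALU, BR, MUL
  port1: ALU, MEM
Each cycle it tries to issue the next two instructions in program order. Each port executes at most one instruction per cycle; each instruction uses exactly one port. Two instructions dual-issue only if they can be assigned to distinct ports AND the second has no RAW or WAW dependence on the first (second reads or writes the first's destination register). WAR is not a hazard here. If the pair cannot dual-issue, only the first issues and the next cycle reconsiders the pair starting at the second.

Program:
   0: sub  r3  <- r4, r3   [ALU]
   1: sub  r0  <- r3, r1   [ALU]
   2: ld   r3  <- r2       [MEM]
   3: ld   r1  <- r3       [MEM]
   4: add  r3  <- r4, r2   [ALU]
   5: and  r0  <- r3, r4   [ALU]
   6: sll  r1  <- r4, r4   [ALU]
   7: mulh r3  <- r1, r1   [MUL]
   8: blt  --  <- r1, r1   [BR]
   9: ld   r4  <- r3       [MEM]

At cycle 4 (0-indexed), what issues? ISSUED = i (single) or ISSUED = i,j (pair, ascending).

ISSUED = 7

0. sub.ALU @i0  | RAW r3
1. sub.ALU/ld.MEM @i1/i2  | 2-wide
2. ld.MEM/add.ALU @i3/i4  | 2-wide
3. and.ALU/sll.ALU @i5/i6  | 2-wide
4. mulh.MUL @i7  | no-port MUL/BR
5. blt.BR/ld.MEM @i8/i9  | 2-wide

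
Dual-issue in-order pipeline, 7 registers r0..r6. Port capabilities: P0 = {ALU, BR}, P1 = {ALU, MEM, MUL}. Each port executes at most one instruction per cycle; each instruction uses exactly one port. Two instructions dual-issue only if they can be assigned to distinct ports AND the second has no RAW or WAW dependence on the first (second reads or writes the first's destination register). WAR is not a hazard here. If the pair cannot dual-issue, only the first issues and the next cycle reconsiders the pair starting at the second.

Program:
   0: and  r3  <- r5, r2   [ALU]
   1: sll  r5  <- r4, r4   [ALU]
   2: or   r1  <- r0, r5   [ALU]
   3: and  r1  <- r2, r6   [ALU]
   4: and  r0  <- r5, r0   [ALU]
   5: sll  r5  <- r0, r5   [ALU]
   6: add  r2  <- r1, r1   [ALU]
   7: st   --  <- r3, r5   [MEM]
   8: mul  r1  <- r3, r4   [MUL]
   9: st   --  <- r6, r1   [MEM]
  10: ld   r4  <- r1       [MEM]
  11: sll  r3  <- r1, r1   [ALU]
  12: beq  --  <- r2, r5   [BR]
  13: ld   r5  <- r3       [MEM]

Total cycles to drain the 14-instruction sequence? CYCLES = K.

CYCLES = 9

[0] i0/i1  and;sll  -- dual
[1] i2  or  -- WAW r1
[2] i3/i4  and;and  -- dual
[3] i5/i6  sll;add  -- dual
[4] i7  st  -- no-port MEM/MUL
[5] i8  mul  -- no-port MUL/MEM
[6] i9  st  -- no-port MEM/MEM
[7] i10/i11  ld;sll  -- dual
[8] i12/i13  beq;ld  -- dual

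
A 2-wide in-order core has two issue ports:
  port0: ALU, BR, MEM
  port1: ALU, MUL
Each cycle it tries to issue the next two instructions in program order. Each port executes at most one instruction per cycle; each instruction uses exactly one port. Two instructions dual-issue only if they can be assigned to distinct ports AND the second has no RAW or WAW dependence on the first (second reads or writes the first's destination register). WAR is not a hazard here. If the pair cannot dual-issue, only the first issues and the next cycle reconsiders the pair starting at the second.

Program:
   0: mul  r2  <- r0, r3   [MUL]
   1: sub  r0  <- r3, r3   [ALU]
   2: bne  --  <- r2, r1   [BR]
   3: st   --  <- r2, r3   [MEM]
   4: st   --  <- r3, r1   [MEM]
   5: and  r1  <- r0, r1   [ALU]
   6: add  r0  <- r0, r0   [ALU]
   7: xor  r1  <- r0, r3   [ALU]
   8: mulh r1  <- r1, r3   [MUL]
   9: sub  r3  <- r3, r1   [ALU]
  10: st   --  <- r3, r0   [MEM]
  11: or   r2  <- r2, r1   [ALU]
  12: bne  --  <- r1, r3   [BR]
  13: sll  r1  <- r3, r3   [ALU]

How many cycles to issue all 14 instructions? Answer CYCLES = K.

CYCLES = 10

0. mul.MUL/sub.ALU @i0/i1  | dual
1. bne.BR @i2  | no-port BR/MEM
2. st.MEM @i3  | no-port MEM/MEM
3. st.MEM/and.ALU @i4/i5  | dual
4. add.ALU @i6  | RAW r0
5. xor.ALU @i7  | RAW+WAW r1
6. mulh.MUL @i8  | RAW r1
7. sub.ALU @i9  | RAW r3
8. st.MEM/or.ALU @i10/i11  | dual
9. bne.BR/sll.ALU @i12/i13  | dual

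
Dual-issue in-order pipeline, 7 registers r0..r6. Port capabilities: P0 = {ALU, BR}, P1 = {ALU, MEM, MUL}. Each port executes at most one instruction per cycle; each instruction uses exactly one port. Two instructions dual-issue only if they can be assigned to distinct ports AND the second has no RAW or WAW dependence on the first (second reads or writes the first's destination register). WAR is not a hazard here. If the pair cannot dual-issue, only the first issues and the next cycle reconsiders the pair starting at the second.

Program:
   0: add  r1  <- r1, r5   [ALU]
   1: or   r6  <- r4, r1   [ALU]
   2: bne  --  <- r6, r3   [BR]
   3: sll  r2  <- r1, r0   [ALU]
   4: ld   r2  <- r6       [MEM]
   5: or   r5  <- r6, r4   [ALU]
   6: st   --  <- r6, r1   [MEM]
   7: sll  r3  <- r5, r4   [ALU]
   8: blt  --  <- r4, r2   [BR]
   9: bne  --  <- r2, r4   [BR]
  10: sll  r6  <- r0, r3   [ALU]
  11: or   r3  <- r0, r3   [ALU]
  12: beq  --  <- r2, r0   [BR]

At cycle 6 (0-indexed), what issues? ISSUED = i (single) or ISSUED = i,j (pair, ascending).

0. add.ALU @i0  | RAW r1
1. or.ALU @i1  | RAW r6
2. bne.BR/sll.ALU @i2+i3  | 2-wide
3. ld.MEM/or.ALU @i4+i5  | 2-wide
4. st.MEM/sll.ALU @i6+i7  | 2-wide
5. blt.BR @i8  | no-port BR/BR
6. bne.BR/sll.ALU @i9+i10  | 2-wide
7. or.ALU/beq.BR @i11+i12  | 2-wide

ISSUED = 9,10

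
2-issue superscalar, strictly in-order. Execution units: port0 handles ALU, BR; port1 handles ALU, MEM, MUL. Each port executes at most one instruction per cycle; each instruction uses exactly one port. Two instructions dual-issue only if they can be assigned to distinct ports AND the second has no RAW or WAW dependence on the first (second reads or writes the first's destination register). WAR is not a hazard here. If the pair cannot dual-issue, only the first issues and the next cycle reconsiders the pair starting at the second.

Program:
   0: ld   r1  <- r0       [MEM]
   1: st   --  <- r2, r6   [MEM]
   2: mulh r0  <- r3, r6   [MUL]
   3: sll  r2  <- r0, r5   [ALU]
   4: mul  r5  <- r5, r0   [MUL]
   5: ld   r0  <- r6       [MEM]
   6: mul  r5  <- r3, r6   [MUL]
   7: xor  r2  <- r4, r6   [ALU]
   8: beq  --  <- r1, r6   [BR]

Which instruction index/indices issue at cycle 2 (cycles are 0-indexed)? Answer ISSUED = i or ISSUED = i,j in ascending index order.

  cy0 -> i0 (ld.MEM) no-port MEM/MEM
  cy1 -> i1 (st.MEM) no-port MEM/MUL
  cy2 -> i2 (mulh.MUL) RAW r0
  cy3 -> i3&i4 (sll.ALU mul.MUL) 2-wide
  cy4 -> i5 (ld.MEM) no-port MEM/MUL
  cy5 -> i6&i7 (mul.MUL xor.ALU) 2-wide
  cy6 -> i8 (beq.BR) tail

ISSUED = 2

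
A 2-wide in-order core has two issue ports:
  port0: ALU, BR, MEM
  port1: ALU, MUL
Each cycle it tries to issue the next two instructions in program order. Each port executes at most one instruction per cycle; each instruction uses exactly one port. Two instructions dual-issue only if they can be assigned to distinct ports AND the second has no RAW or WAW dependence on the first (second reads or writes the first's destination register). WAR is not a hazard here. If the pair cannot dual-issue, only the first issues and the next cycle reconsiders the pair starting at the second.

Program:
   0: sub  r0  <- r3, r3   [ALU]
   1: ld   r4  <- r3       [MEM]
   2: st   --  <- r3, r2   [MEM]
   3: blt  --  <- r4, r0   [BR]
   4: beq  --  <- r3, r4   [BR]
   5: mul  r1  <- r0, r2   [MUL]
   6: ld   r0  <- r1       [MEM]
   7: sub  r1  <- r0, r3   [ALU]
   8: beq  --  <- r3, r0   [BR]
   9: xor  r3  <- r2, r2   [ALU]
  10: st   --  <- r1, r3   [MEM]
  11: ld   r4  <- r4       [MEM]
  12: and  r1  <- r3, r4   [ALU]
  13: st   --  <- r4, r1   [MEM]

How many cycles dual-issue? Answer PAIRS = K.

PAIRS = 3

0. sub.ALU/ld.MEM @i0&i1  | 2-wide
1. st.MEM @i2  | no-port MEM/BR
2. blt.BR @i3  | no-port BR/BR
3. beq.BR/mul.MUL @i4&i5  | 2-wide
4. ld.MEM @i6  | RAW r0
5. sub.ALU/beq.BR @i7&i8  | 2-wide
6. xor.ALU @i9  | RAW r3
7. st.MEM @i10  | no-port MEM/MEM
8. ld.MEM @i11  | RAW r4
9. and.ALU @i12  | RAW r1
10. st.MEM @i13  | tail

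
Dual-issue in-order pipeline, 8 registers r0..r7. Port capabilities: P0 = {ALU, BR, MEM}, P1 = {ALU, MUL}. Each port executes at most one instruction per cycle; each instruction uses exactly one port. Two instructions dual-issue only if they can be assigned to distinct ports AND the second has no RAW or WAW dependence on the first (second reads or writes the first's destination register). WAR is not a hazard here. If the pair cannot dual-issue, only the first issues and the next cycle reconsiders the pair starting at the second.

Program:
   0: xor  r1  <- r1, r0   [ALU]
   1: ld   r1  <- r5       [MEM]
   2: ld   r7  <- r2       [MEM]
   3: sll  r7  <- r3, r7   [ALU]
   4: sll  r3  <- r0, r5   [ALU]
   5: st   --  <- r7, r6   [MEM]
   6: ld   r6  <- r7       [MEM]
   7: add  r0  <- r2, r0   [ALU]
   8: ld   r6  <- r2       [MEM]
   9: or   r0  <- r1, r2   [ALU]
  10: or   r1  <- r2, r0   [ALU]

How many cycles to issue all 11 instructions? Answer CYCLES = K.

CYCLES = 8

c0: i0 xor.ALU  WAW r1
c1: i1 ld.MEM  no-port MEM/MEM
c2: i2 ld.MEM  RAW+WAW r7
c3: i3&i4 sll.ALU sll.ALU  2-wide
c4: i5 st.MEM  no-port MEM/MEM
c5: i6&i7 ld.MEM add.ALU  2-wide
c6: i8&i9 ld.MEM or.ALU  2-wide
c7: i10 or.ALU  tail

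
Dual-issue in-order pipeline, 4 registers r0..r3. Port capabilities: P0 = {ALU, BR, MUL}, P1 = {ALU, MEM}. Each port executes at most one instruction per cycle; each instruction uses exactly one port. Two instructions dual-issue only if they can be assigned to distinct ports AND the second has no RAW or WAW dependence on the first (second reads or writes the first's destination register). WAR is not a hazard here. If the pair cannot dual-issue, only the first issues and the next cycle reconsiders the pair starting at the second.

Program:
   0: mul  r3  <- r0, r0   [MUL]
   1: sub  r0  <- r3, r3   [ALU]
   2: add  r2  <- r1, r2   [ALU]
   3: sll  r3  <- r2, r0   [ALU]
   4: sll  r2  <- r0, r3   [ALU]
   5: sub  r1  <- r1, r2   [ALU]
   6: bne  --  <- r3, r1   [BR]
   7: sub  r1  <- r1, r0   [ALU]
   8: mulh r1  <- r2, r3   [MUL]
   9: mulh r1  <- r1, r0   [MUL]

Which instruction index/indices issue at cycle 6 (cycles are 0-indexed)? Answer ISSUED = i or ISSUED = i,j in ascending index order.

ISSUED = 8

c0: i0 mul.MUL  RAW r3
c1: i1+i2 sub.ALU add.ALU  pair
c2: i3 sll.ALU  RAW r3
c3: i4 sll.ALU  RAW r2
c4: i5 sub.ALU  RAW r1
c5: i6+i7 bne.BR sub.ALU  pair
c6: i8 mulh.MUL  no-port MUL/MUL
c7: i9 mulh.MUL  tail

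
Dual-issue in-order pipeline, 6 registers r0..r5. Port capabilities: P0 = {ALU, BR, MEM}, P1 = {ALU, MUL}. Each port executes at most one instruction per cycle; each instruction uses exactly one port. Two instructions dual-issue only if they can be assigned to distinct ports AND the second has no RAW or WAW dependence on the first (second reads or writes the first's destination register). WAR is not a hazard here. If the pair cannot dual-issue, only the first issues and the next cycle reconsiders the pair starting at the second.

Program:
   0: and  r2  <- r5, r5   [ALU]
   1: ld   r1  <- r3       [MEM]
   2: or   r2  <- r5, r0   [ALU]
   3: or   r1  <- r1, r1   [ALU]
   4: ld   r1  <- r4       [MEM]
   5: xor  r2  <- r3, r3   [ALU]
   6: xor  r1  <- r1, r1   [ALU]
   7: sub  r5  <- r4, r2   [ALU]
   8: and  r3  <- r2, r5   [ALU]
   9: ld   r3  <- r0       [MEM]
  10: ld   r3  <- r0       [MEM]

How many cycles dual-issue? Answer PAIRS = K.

PAIRS = 4

#0 head=0: and+ld i0,i1 pair
#1 head=2: or+or i2,i3 pair
#2 head=4: ld+xor i4,i5 pair
#3 head=6: xor+sub i6,i7 pair
#4 head=8: and i8 WAW r3
#5 head=9: ld i9 no-port MEM/MEM
#6 head=10: ld i10 tail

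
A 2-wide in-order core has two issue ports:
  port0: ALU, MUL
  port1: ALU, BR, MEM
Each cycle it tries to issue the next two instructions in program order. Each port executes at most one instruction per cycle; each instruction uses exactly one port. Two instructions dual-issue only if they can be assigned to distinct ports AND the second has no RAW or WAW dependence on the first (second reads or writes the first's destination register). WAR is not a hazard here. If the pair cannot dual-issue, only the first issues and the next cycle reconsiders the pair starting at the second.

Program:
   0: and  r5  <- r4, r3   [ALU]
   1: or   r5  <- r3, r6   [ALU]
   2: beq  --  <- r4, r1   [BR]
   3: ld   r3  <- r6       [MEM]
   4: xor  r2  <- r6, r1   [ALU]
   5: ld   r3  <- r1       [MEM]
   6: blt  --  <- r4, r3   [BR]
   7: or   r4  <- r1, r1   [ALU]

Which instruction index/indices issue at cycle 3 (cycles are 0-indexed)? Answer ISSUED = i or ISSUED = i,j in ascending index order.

[0] i0  and.ALU  -- WAW r5
[1] i1&i2  or.ALU/beq.BR  -- 2-wide
[2] i3&i4  ld.MEM/xor.ALU  -- 2-wide
[3] i5  ld.MEM  -- no-port MEM/BR
[4] i6&i7  blt.BR/or.ALU  -- 2-wide

ISSUED = 5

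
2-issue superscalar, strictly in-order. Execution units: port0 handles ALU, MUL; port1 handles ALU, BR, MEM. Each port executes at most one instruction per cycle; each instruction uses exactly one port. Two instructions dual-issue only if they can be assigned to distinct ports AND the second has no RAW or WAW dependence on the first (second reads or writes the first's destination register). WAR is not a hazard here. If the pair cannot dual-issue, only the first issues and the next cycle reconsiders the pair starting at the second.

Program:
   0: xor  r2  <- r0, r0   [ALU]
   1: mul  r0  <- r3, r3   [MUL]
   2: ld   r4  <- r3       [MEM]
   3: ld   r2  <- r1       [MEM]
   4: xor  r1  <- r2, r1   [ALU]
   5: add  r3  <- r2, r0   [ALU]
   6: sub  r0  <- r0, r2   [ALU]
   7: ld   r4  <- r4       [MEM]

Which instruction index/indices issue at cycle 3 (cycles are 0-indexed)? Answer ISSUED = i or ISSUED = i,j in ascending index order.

t=0 i0,i1:xor+mul ; 2-wide
t=1 i2:ld ; no-port MEM/MEM
t=2 i3:ld ; RAW r2
t=3 i4,i5:xor+add ; 2-wide
t=4 i6,i7:sub+ld ; 2-wide

ISSUED = 4,5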